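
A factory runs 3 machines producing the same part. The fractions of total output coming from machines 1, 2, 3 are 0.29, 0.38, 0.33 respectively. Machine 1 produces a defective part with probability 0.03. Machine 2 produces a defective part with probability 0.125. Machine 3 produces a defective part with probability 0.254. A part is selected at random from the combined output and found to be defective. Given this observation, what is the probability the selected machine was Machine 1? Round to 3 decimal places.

Posterior probability ≈ 0.062

P(defective|M1) = 0.03; P(defective|M2) = 0.125; P(defective|M3) = 0.254.
Prior × likelihood for each source: 0.29·0.03=0.008700, 0.38·0.125=0.04750, 0.33·0.254=0.08382. Summing gives P(defective) = 0.14002.
P(Machine 1 | defective) = 0.008700 / 0.14002 = 0.062.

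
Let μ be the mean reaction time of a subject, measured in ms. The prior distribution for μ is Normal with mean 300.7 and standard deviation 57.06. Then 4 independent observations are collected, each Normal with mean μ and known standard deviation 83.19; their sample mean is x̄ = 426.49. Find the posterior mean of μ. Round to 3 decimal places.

Posterior mean ≈ 382.841

Prior precision 1/τ₀² = 1/57.06² = 0.00030714; data precision n/σ² = 4/83.19² = 0.00057799.
Posterior precision = 0.00030714 + 0.00057799 = 0.00088513.
Posterior mean = (0.00030714·300.7 + 0.00057799·426.49) / 0.00088513 = 382.841.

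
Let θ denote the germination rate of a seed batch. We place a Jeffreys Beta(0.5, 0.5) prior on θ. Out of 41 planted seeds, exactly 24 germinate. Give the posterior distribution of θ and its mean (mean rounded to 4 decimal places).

Posterior: Beta(24.5, 17.5); mean ≈ 0.5833

The binomial likelihood is conjugate to the Beta prior: with 24 successes and 17 failures, the posterior is Beta(0.5+24, 0.5+17) = Beta(24.5, 17.5).
Posterior mean = α/(α+β) = 24.5/42 = 0.5833.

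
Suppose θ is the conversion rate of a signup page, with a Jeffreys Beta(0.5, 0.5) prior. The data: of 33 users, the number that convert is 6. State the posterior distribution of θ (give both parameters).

The binomial likelihood is conjugate to the Beta prior: with 6 successes and 27 failures, the posterior is Beta(0.5+6, 0.5+27) = Beta(6.5, 27.5).

Posterior: Beta(6.5, 27.5)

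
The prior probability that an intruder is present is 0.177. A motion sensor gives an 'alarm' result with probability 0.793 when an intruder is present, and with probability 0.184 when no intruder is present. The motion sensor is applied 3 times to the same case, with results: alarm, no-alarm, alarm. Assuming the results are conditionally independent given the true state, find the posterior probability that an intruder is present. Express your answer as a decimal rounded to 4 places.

With H the event that an intruder is present, the joint likelihood of the observed sequence is P(data|H) = 0.793·0.207·0.793 = 0.13017 and P(data|¬H) = 0.184·0.816·0.184 = 0.027626.
Bayes: P(H|data) = 0.177·0.13017 / (0.177·0.13017 + 0.823·0.027626) = 0.023040/0.045777 = 0.5033.

Posterior P(H) ≈ 0.5033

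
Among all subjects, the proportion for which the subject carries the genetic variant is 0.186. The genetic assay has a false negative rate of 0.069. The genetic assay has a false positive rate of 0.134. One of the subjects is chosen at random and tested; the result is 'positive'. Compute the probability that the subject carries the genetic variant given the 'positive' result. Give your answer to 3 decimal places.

P(H | E) ≈ 0.614

Write H for 'the subject carries the genetic variant'. Prior odds H:¬H = 0.186/0.814 = 0.22850. For the 'positive' outcome, the likelihood ratio is 0.931/0.134 = 6.9478.
Posterior odds = 0.22850 × 6.9478 = 1.5876, so P(H|E) = 1.5876/(1+1.5876) = 0.614.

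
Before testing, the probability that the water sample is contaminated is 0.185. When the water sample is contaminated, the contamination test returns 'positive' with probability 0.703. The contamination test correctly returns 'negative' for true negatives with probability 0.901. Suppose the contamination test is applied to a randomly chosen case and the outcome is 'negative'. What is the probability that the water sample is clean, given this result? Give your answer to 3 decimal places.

P(¬H | E) ≈ 0.930

Let H be the event that the water sample is contaminated. P(H) = 0.185, so P(¬H) = 0.815. With E the 'negative' result, P(E|H) = 0.297 and P(E|¬H) = 0.901.
P(E) = 0.297·0.185 + 0.901·0.815 = 0.054945 + 0.73431 = 0.78926.
By Bayes' theorem, P(H|E) = 0.054945 / 0.78926 = 0.070. Hence P(¬H|E) = 1 − 0.070 = 0.930.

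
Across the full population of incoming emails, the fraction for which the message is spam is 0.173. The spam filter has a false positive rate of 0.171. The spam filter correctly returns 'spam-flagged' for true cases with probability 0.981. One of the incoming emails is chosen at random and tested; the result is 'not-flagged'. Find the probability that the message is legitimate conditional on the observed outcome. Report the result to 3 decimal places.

P(¬H | E) ≈ 0.995

Write H for 'the message is spam'. Prior odds H:¬H = 0.173/0.827 = 0.20919. For the 'not-flagged' outcome, the likelihood ratio is 0.019/0.829 = 0.022919.
Posterior odds = 0.20919 × 0.022919 = 0.0047945, so P(H|E) = 0.0047945/(1+0.0047945) = 0.005. Then P(¬H|E) = 1 − 0.005 = 0.995.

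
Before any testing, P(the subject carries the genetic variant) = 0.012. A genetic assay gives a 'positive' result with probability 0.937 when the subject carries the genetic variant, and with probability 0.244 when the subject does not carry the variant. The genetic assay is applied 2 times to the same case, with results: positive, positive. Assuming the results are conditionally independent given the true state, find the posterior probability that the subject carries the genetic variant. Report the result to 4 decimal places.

Posterior P(H) ≈ 0.1519

With H the event that the subject carries the genetic variant, the joint likelihood of the observed sequence is P(data|H) = 0.937·0.937 = 0.87797 and P(data|¬H) = 0.244·0.244 = 0.059536.
Bayes: P(H|data) = 0.012·0.87797 / (0.012·0.87797 + 0.988·0.059536) = 0.010536/0.069357 = 0.1519.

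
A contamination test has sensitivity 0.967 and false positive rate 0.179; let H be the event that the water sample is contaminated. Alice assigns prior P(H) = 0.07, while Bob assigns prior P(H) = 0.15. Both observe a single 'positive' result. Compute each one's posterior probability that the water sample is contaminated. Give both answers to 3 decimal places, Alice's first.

The likelihood ratio for a 'positive' result is 0.967/0.179 = 5.4022.
Alice: prior odds 0.07/0.93 = 0.075269; posterior odds 0.40662; posterior probability 0.289.
Bob: prior odds 0.15/0.85 = 0.17647; posterior odds 0.95334; posterior probability 0.488.

Alice: 0.289; Bob: 0.488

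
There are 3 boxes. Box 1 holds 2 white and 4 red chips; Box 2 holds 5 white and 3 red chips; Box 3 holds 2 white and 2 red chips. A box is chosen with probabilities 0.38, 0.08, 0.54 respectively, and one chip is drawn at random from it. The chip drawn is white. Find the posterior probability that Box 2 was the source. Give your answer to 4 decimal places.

Posterior probability ≈ 0.1119

Tabulate prior·likelihood by source: [1] prior 0.38, lik 0.3333, product 0.1267; [2] prior 0.08, lik 0.625, product 0.05000; [3] prior 0.54, lik 0.5, product 0.2700.
Normalizing constant = 0.44667; the posterior for Box 2 is its product over the sum, 0.05000/0.44667 = 0.1119.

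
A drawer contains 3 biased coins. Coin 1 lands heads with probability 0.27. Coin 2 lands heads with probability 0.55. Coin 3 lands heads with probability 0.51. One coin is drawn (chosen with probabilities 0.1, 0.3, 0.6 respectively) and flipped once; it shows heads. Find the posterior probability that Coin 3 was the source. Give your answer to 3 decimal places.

P(heads|C1) = 0.27; P(heads|C2) = 0.55; P(heads|C3) = 0.51.
Prior × likelihood for each source: 0.1·0.27=0.02700, 0.3·0.55=0.1650, 0.6·0.51=0.3060. Summing gives P(heads) = 0.49800.
P(Coin 3 | heads) = 0.3060 / 0.49800 = 0.614.

Posterior probability ≈ 0.614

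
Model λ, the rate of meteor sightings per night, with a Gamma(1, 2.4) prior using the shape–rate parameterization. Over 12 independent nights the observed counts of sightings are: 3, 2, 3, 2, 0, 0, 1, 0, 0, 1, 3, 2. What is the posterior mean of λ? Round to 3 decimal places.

The Poisson likelihood adds the total count to the shape and the number of exposure periods to the rate. Here ∑xᵢ = 17 and n = 12, so shape 1→18 and rate 2.4→14.4.
E[λ | data] = 18/14.4 = 1.250.

Posterior mean ≈ 1.250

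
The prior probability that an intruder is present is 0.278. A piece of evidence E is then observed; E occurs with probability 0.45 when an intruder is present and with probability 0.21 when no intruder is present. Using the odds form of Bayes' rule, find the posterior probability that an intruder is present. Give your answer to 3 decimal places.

Posterior probability ≈ 0.452

Prior odds = 0.278/(1−0.278) = 0.38504.
Likelihood ratio for E = 0.45/0.21 = 2.1429.
Posterior odds = prior odds × LR = 0.82509.
Posterior probability = odds/(1+odds) = 0.82509/1.8251 = 0.452.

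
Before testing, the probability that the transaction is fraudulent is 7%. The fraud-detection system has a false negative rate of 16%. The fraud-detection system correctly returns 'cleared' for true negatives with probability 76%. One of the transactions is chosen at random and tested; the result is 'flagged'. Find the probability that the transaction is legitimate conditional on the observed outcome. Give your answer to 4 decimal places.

P(¬H | E) ≈ 0.7915

Write H for 'the transaction is fraudulent'. Prior odds H:¬H = 0.07/0.93 = 0.075269. For the 'flagged' outcome, the likelihood ratio is 0.84/0.24 = 3.5000.
Posterior odds = 0.075269 × 3.5000 = 0.26344, so P(H|E) = 0.26344/(1+0.26344) = 0.2085. Then P(¬H|E) = 1 − 0.2085 = 0.7915.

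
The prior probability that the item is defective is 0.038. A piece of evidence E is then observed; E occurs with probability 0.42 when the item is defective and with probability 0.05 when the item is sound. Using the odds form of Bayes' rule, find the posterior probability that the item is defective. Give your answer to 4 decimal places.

Prior odds = 0.038/(1−0.038) = 0.039501. In log-odds, ln(0.039501) = -3.2314.
Add log likelihood ratio: ln(8.4000) = 2.1282.
Posterior log-odds = -1.1032, so posterior odds = exp(-1.1032) = 0.33181. Converting, P(H|E) = 0.33181/1.3318 = 0.2491.

Posterior probability ≈ 0.2491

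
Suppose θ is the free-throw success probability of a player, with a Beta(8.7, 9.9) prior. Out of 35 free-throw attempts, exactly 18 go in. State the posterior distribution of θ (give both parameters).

Posterior: Beta(26.7, 26.9)

The binomial likelihood is conjugate to the Beta prior: with 18 successes and 17 failures, the posterior is Beta(8.7+18, 9.9+17) = Beta(26.7, 26.9).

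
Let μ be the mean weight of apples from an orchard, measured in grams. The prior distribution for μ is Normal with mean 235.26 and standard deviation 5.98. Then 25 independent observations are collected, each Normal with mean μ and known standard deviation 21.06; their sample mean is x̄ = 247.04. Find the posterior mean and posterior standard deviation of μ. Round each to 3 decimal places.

Posterior mean ≈ 243.134; posterior SD ≈ 3.444

With known σ, the Normal prior is conjugate. Weight on the data is w = (n/σ²)/(n/σ² + 1/τ₀²) = 0.0563668/(0.0563668+0.0279639) = 0.66840.
Posterior mean = w·x̄ + (1−w)·μ₀ = 0.66840·247.04 + 0.33160·235.26 = 243.134. Posterior variance = 1/(0.0563668+0.0279639) = 11.8581, so SD = 3.444.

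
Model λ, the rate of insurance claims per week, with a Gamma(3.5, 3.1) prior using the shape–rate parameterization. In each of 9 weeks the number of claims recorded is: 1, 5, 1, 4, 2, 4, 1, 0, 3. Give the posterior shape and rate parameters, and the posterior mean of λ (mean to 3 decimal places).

Posterior: Gamma(shape=24.5, rate=12.1); mean ≈ 2.025

The Poisson likelihood adds the total count to the shape and the number of exposure periods to the rate. Here ∑xᵢ = 21 and n = 9, so shape 3.5→24.5 and rate 3.1→12.1.
E[λ | data] = 24.5/12.1 = 2.025.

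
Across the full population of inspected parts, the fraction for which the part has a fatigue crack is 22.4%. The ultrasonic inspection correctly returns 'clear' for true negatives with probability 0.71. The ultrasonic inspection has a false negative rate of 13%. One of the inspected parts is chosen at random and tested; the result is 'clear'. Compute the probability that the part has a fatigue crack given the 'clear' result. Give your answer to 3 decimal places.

P(H | E) ≈ 0.050

Let H be the event that the part has a fatigue crack. P(H) = 0.224, so P(¬H) = 0.776. With E the 'clear' result, P(E|H) = 0.13 and P(E|¬H) = 0.71.
P(E) = 0.13·0.224 + 0.71·0.776 = 0.029120 + 0.55096 = 0.58008.
By Bayes' theorem, P(H|E) = 0.029120 / 0.58008 = 0.050.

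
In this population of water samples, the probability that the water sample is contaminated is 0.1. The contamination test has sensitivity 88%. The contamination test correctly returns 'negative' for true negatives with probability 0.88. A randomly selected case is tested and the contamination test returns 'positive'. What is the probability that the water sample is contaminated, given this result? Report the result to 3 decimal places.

P(H | E) ≈ 0.449

Write H for 'the water sample is contaminated'. Prior odds H:¬H = 0.1/0.9 = 0.11111. For the 'positive' outcome, the likelihood ratio is 0.88/0.12 = 7.3333.
Posterior odds = 0.11111 × 7.3333 = 0.81481, so P(H|E) = 0.81481/(1+0.81481) = 0.449.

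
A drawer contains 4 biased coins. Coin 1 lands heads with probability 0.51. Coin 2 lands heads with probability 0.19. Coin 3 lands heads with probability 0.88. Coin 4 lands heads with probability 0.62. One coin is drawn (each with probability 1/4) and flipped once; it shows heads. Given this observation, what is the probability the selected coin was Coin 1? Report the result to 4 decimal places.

Posterior probability ≈ 0.2318

Tabulate prior·likelihood by source: [1] prior 0.25, lik 0.51, product 0.1275; [2] prior 0.25, lik 0.19, product 0.04750; [3] prior 0.25, lik 0.88, product 0.2200; [4] prior 0.25, lik 0.62, product 0.1550.
Normalizing constant = 0.55000; the posterior for Coin 1 is its product over the sum, 0.1275/0.55000 = 0.2318.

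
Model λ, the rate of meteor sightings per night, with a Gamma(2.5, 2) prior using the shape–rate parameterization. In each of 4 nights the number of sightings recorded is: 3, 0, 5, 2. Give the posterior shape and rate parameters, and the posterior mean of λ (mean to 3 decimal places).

Posterior: Gamma(shape=12.5, rate=6); mean ≈ 2.083

Total count ∑xᵢ = 10 over n = 4 nights.
Gamma is conjugate to the Poisson likelihood: posterior is Gamma(shape = 2.5+10 = 12.5, rate = 2+4 = 6).
Posterior mean = shape/rate = 12.5/6 = 2.083.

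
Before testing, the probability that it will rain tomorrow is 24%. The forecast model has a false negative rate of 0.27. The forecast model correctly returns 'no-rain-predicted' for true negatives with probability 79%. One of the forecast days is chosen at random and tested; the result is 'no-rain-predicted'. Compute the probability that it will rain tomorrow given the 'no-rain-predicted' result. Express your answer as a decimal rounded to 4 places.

P(H | E) ≈ 0.0974

Let H be the event that it will rain tomorrow. P(H) = 0.24, so P(¬H) = 0.76. With E the 'no-rain-predicted' result, P(E|H) = 0.27 and P(E|¬H) = 0.79.
P(E) = 0.27·0.24 + 0.79·0.76 = 0.064800 + 0.60040 = 0.66520.
By Bayes' theorem, P(H|E) = 0.064800 / 0.66520 = 0.0974.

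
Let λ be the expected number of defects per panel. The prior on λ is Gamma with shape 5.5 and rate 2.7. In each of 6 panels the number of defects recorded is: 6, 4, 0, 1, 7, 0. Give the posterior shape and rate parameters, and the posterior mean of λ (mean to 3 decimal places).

Posterior: Gamma(shape=23.5, rate=8.7); mean ≈ 2.701

The Poisson likelihood adds the total count to the shape and the number of exposure periods to the rate. Here ∑xᵢ = 18 and n = 6, so shape 5.5→23.5 and rate 2.7→8.7.
E[λ | data] = 23.5/8.7 = 2.701.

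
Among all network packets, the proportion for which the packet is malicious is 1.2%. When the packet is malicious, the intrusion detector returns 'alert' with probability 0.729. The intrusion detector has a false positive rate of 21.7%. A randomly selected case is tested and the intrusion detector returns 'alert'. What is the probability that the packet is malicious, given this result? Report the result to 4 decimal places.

Write H for 'the packet is malicious'. Prior odds H:¬H = 0.012/0.988 = 0.012146. For the 'alert' outcome, the likelihood ratio is 0.729/0.217 = 3.3594.
Posterior odds = 0.012146 × 3.3594 = 0.040803, so P(H|E) = 0.040803/(1+0.040803) = 0.0392.

P(H | E) ≈ 0.0392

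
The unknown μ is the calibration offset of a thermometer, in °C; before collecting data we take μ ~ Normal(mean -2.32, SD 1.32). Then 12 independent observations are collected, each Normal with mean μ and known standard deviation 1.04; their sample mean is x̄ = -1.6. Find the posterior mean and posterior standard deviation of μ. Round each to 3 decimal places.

Prior precision 1/τ₀² = 1/1.32² = 0.573921; data precision n/σ² = 12/1.04² = 11.0947.
Posterior precision = 0.573921 + 11.0947 = 11.6686, giving posterior SD = 1/√11.6686 = 0.293.
Posterior mean = (0.573921·-2.32 + 11.0947·-1.6) / 11.6686 = -1.635.

Posterior mean ≈ -1.635; posterior SD ≈ 0.293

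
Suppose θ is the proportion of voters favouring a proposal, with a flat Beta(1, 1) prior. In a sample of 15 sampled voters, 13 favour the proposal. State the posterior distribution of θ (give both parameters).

Posterior: Beta(14, 3)

The binomial likelihood is conjugate to the Beta prior: with 13 successes and 2 failures, the posterior is Beta(1+13, 1+2) = Beta(14, 3).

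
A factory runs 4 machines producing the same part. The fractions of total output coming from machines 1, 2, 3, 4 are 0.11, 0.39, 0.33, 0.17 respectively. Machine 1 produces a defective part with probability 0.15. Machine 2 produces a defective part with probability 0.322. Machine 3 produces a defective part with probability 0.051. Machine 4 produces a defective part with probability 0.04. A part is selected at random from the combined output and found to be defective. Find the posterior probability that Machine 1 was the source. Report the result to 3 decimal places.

Tabulate prior·likelihood by source: [1] prior 0.11, lik 0.15, product 0.01650; [2] prior 0.39, lik 0.322, product 0.1256; [3] prior 0.33, lik 0.051, product 0.01683; [4] prior 0.17, lik 0.04, product 0.006800.
Normalizing constant = 0.16571; the posterior for Machine 1 is its product over the sum, 0.01650/0.16571 = 0.100.

Posterior probability ≈ 0.100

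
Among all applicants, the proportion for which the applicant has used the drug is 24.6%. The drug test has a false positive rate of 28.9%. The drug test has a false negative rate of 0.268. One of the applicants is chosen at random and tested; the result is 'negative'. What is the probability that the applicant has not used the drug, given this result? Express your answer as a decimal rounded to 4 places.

Let H be the event that the applicant has used the drug. P(H) = 0.246, so P(¬H) = 0.754. With E the 'negative' result, P(E|H) = 0.268 and P(E|¬H) = 0.711.
P(E) = 0.268·0.246 + 0.711·0.754 = 0.065928 + 0.53609 = 0.60202.
By Bayes' theorem, P(H|E) = 0.065928 / 0.60202 = 0.1095. Hence P(¬H|E) = 1 − 0.1095 = 0.8905.

P(¬H | E) ≈ 0.8905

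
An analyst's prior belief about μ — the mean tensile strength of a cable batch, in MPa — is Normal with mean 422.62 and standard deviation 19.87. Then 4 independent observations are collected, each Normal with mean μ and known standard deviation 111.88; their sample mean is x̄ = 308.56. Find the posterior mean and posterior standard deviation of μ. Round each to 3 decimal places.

With known σ, the Normal prior is conjugate. Weight on the data is w = (n/σ²)/(n/σ² + 1/τ₀²) = 0.00031956/(0.00031956+0.00253282) = 0.11203.
Posterior mean = w·x̄ + (1−w)·μ₀ = 0.11203·308.56 + 0.88797·422.62 = 409.841. Posterior variance = 1/(0.00031956+0.00253282) = 350.584, so SD = 18.724.

Posterior mean ≈ 409.841; posterior SD ≈ 18.724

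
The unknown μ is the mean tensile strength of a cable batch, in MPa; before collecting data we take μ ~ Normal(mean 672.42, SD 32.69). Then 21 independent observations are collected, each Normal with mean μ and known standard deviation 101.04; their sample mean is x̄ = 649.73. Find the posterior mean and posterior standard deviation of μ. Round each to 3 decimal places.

With known σ, the Normal prior is conjugate. Weight on the data is w = (n/σ²)/(n/σ² + 1/τ₀²) = 0.00205699/(0.00205699+0.00093577) = 0.68732.
Posterior mean = w·x̄ + (1−w)·μ₀ = 0.68732·649.73 + 0.31268·672.42 = 656.825. Posterior variance = 1/(0.00205699+0.00093577) = 334.139, so SD = 18.279.

Posterior mean ≈ 656.825; posterior SD ≈ 18.279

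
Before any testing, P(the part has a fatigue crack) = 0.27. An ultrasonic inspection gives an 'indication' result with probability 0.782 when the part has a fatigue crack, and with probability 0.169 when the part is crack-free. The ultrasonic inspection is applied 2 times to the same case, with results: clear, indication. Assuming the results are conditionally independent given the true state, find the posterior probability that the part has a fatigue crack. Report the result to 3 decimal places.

Posterior P(H) ≈ 0.310

Let H be the event that the part has a fatigue crack; start with P(H) = 0.27. P('indication'|H) = 0.782, P('indication'|¬H) = 0.169.
Update on result 1 ('clear'): P(H) ← 0.218·0.2700 / (0.218·0.2700 + 0.831·0.7300) = 0.058860/0.66549 = 0.0884.
Update on result 2 ('indication'): P(H) ← 0.782·0.0884 / (0.782·0.0884 + 0.169·0.9116) = 0.069165/0.22322 = 0.3099.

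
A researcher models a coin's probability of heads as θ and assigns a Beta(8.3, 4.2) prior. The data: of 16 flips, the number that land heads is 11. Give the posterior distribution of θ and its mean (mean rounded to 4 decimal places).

Observing 11 successes and 5 failures updates Beta(8.3, 4.2) by adding the success and failure counts to the two shape parameters: α = 8.3+11 = 19.3, β = 4.2+5 = 9.2.
E[θ | data] = 19.3/(19.3+9.2) = 0.6772.

Posterior: Beta(19.3, 9.2); mean ≈ 0.6772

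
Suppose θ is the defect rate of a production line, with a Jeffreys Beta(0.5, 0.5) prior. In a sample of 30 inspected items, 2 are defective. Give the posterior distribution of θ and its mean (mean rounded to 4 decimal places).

Posterior: Beta(2.5, 28.5); mean ≈ 0.0806

Observing 2 successes and 28 failures updates Beta(0.5, 0.5) by adding the success and failure counts to the two shape parameters: α = 0.5+2 = 2.5, β = 0.5+28 = 28.5.
Posterior mean = α/(α+β) = 2.5/31 = 0.0806.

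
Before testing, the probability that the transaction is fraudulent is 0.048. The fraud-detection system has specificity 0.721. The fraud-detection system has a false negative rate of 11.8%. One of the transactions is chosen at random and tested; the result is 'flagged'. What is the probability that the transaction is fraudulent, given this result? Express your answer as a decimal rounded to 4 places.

P(H | E) ≈ 0.1375

Let H be the event that the transaction is fraudulent. P(H) = 0.048, so P(¬H) = 0.952. With E the 'flagged' result, P(E|H) = 0.882 and P(E|¬H) = 0.279.
P(E) = 0.882·0.048 + 0.279·0.952 = 0.042336 + 0.26561 = 0.30794.
By Bayes' theorem, P(H|E) = 0.042336 / 0.30794 = 0.1375.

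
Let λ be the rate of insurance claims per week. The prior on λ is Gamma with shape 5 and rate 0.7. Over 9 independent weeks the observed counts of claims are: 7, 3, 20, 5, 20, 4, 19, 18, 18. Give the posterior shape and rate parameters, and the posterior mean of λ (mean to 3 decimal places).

Posterior: Gamma(shape=119, rate=9.7); mean ≈ 12.268

The Poisson likelihood adds the total count to the shape and the number of exposure periods to the rate. Here ∑xᵢ = 114 and n = 9, so shape 5→119 and rate 0.7→9.7.
E[λ | data] = 119/9.7 = 12.268.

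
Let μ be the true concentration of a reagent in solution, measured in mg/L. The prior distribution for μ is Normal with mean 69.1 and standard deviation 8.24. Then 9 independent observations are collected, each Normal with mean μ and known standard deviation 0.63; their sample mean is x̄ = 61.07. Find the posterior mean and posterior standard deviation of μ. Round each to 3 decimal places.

With known σ, the Normal prior is conjugate. Weight on the data is w = (n/σ²)/(n/σ² + 1/τ₀²) = 22.6757/(22.6757+0.0147281) = 0.99935.
Posterior mean = w·x̄ + (1−w)·μ₀ = 0.99935·61.07 + 0.00064909·69.1 = 61.075. Posterior variance = 1/(22.6757+0.0147281) = 0.0440714, so SD = 0.210.

Posterior mean ≈ 61.075; posterior SD ≈ 0.210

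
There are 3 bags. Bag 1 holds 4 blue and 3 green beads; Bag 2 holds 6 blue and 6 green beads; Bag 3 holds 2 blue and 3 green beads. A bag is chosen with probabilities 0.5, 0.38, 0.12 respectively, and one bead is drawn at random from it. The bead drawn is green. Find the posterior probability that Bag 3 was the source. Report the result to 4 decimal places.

Posterior probability ≈ 0.1512

Tabulate prior·likelihood by source: [1] prior 0.5, lik 0.4286, product 0.2143; [2] prior 0.38, lik 0.5, product 0.1900; [3] prior 0.12, lik 0.6, product 0.07200.
Normalizing constant = 0.47629; the posterior for Bag 3 is its product over the sum, 0.07200/0.47629 = 0.1512.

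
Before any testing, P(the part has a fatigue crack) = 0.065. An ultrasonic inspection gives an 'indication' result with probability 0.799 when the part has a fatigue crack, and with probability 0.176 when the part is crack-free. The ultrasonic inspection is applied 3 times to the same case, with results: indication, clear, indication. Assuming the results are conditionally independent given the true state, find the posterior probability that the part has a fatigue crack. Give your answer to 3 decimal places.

Posterior P(H) ≈ 0.259

With H the event that the part has a fatigue crack, the joint likelihood of the observed sequence is P(data|H) = 0.799·0.201·0.799 = 0.12832 and P(data|¬H) = 0.176·0.824·0.176 = 0.025524.
Bayes: P(H|data) = 0.065·0.12832 / (0.065·0.12832 + 0.935·0.025524) = 0.0083407/0.032206 = 0.2590.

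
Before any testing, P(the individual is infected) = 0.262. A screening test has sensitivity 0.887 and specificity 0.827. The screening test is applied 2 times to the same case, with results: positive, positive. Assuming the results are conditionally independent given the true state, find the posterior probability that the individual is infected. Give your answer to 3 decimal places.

With H the event that the individual is infected, the joint likelihood of the observed sequence is P(data|H) = 0.887·0.887 = 0.78677 and P(data|¬H) = 0.173·0.173 = 0.029929.
Bayes: P(H|data) = 0.262·0.78677 / (0.262·0.78677 + 0.738·0.029929) = 0.20613/0.22822 = 0.9032.

Posterior P(H) ≈ 0.903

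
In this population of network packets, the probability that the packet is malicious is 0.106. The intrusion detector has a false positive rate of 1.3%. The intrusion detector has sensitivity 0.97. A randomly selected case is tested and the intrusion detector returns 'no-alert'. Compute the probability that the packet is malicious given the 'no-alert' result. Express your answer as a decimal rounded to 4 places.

P(H | E) ≈ 0.0036

Write H for 'the packet is malicious'. Prior odds H:¬H = 0.106/0.894 = 0.11857. For the 'no-alert' outcome, the likelihood ratio is 0.03/0.987 = 0.030395.
Posterior odds = 0.11857 × 0.030395 = 0.0036039, so P(H|E) = 0.0036039/(1+0.0036039) = 0.0036.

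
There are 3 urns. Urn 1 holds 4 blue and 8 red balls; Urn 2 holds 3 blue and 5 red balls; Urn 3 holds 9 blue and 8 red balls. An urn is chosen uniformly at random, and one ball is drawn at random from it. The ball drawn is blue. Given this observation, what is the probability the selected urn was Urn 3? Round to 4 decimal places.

Posterior probability ≈ 0.4277

Tabulate prior·likelihood by source: [1] prior 0.333333, lik 0.3333, product 0.1111; [2] prior 0.333333, lik 0.375, product 0.1250; [3] prior 0.333333, lik 0.5294, product 0.1765.
Normalizing constant = 0.41258; the posterior for Urn 3 is its product over the sum, 0.1765/0.41258 = 0.4277.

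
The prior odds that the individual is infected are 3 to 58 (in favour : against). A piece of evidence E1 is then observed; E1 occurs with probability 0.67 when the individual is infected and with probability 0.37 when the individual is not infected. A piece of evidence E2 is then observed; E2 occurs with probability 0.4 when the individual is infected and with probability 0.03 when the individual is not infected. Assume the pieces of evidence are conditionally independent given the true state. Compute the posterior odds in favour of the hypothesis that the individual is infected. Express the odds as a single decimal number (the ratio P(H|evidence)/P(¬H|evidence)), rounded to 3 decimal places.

Prior odds = 3/58 = 0.051724. In log-odds, ln(0.051724) = -2.9618.
Add log likelihood ratios: ln(1.8108) + ln(13.333) = 3.1840.
Posterior log-odds = 0.22221, so posterior odds = exp(0.22221) = 1.2488.

Posterior odds ≈ 1.249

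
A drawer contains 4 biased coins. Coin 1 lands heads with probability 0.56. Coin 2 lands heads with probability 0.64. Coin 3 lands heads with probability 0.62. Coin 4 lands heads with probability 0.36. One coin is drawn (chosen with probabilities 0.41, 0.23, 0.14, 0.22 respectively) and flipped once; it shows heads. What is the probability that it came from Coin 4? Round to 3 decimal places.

Posterior probability ≈ 0.146

P(heads|C1) = 0.56; P(heads|C2) = 0.64; P(heads|C3) = 0.62; P(heads|C4) = 0.36.
Prior × likelihood for each source: 0.41·0.56=0.2296, 0.23·0.64=0.1472, 0.14·0.62=0.08680, 0.22·0.36=0.07920. Summing gives P(heads) = 0.54280.
P(Coin 4 | heads) = 0.07920 / 0.54280 = 0.146.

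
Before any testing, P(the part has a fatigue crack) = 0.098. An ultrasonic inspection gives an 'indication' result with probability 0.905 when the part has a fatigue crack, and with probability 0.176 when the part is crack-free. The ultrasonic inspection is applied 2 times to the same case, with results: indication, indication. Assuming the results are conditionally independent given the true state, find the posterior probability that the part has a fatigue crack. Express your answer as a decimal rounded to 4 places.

Let H be the event that the part has a fatigue crack; start with P(H) = 0.098. P('indication'|H) = 0.905, P('indication'|¬H) = 0.176.
Update on result 1 ('indication'): P(H) ← 0.905·0.0980 / (0.905·0.0980 + 0.176·0.9020) = 0.088690/0.24744 = 0.3584.
Update on result 2 ('indication'): P(H) ← 0.905·0.3584 / (0.905·0.3584 + 0.176·0.6416) = 0.32438/0.43729 = 0.7418.

Posterior P(H) ≈ 0.7418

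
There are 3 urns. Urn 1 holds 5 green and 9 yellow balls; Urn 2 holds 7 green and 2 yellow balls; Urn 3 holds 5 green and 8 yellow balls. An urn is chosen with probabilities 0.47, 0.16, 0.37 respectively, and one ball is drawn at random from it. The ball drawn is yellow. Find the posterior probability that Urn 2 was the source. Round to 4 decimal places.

Tabulate prior·likelihood by source: [1] prior 0.47, lik 0.6429, product 0.3021; [2] prior 0.16, lik 0.2222, product 0.03556; [3] prior 0.37, lik 0.6154, product 0.2277.
Normalizing constant = 0.56539; the posterior for Urn 2 is its product over the sum, 0.03556/0.56539 = 0.0629.

Posterior probability ≈ 0.0629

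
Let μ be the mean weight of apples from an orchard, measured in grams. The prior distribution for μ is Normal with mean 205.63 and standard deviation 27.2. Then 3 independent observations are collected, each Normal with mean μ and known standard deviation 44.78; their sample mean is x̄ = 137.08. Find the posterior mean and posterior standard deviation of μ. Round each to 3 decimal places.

Prior precision 1/τ₀² = 1/27.2² = 0.00135164; data precision n/σ² = 3/44.78² = 0.00149607.
Posterior precision = 0.00135164 + 0.00149607 = 0.00284772, giving posterior SD = 1/√0.00284772 = 18.739.
Posterior mean = (0.00135164·205.63 + 0.00149607·137.08) / 0.00284772 = 169.617.

Posterior mean ≈ 169.617; posterior SD ≈ 18.739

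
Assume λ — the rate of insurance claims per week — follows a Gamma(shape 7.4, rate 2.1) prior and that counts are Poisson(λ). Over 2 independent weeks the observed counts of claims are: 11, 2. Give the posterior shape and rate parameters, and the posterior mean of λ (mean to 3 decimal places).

The Poisson likelihood adds the total count to the shape and the number of exposure periods to the rate. Here ∑xᵢ = 13 and n = 2, so shape 7.4→20.4 and rate 2.1→4.1.
E[λ | data] = 20.4/4.1 = 4.976.

Posterior: Gamma(shape=20.4, rate=4.1); mean ≈ 4.976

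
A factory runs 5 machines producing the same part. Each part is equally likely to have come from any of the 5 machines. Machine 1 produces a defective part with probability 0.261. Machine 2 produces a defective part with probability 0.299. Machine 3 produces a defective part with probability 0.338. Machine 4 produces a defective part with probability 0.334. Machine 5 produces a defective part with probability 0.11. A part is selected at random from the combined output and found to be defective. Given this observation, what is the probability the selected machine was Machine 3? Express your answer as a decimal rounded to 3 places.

Posterior probability ≈ 0.252

P(defective|M1) = 0.261; P(defective|M2) = 0.299; P(defective|M3) = 0.338; P(defective|M4) = 0.334; P(defective|M5) = 0.11.
Prior × likelihood for each source: 0.2·0.261=0.05220, 0.2·0.299=0.05980, 0.2·0.338=0.06760, 0.2·0.334=0.06680, 0.2·0.11=0.02200. Summing gives P(defective) = 0.26840.
P(Machine 3 | defective) = 0.06760 / 0.26840 = 0.252.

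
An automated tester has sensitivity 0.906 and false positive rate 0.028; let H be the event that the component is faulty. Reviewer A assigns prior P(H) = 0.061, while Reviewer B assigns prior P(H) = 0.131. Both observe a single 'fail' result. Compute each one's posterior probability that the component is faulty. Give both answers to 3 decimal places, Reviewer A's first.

Reviewer A: 0.678; Reviewer B: 0.830

P('+'|H) = 0.906, P('+'|¬H) = 0.028.
Reviewer A: numerator 0.906·0.061 = 0.055266; evidence = 0.055266+0.028·0.939 = 0.081558; posterior = 0.678.
Reviewer B: numerator 0.906·0.131 = 0.11869; evidence = 0.11869+0.028·0.869 = 0.14302; posterior = 0.830.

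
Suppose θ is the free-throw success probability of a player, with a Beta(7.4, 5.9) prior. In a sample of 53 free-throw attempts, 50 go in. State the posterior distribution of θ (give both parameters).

Posterior: Beta(57.4, 8.9)

The binomial likelihood is conjugate to the Beta prior: with 50 successes and 3 failures, the posterior is Beta(7.4+50, 5.9+3) = Beta(57.4, 8.9).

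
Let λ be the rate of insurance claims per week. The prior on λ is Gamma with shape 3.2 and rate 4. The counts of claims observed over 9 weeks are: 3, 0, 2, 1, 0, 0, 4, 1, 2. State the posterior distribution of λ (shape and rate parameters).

The Poisson likelihood adds the total count to the shape and the number of exposure periods to the rate. Here ∑xᵢ = 13 and n = 9, so shape 3.2→16.2 and rate 4→13.

Posterior: Gamma(shape=16.2, rate=13)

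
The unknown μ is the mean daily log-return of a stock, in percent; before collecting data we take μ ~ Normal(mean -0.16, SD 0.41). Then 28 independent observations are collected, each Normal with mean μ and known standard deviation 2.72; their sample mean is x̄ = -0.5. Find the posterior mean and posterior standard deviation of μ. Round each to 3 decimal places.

With known σ, the Normal prior is conjugate. Weight on the data is w = (n/σ²)/(n/σ² + 1/τ₀²) = 3.78460/(3.78460+5.94884) = 0.38882.
Posterior mean = w·x̄ + (1−w)·μ₀ = 0.38882·-0.5 + 0.61118·-0.16 = -0.292. Posterior variance = 1/(3.78460+5.94884) = 0.102739, so SD = 0.321.

Posterior mean ≈ -0.292; posterior SD ≈ 0.321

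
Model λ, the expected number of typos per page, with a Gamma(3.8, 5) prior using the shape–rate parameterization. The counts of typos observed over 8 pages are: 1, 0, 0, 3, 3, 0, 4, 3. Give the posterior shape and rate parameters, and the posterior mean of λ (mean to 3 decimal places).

The Poisson likelihood adds the total count to the shape and the number of exposure periods to the rate. Here ∑xᵢ = 14 and n = 8, so shape 3.8→17.8 and rate 5→13.
Posterior mean = shape/rate = 17.8/13 = 1.369.

Posterior: Gamma(shape=17.8, rate=13); mean ≈ 1.369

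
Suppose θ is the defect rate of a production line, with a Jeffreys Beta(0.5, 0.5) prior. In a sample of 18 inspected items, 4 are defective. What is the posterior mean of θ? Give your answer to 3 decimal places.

Posterior mean ≈ 0.237

The binomial likelihood is conjugate to the Beta prior: with 4 successes and 14 failures, the posterior is Beta(0.5+4, 0.5+14) = Beta(4.5, 14.5).
Posterior mean = α/(α+β) = 4.5/19 = 0.237.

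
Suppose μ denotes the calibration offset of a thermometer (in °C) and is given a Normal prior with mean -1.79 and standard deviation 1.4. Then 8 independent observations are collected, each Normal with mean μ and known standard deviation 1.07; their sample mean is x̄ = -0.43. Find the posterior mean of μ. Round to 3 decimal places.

Posterior mean ≈ -0.523

Prior precision 1/τ₀² = 1/1.4² = 0.510204; data precision n/σ² = 8/1.07² = 6.98751.
Posterior precision = 0.510204 + 6.98751 = 7.49771.
Posterior mean = (0.510204·-1.79 + 6.98751·-0.43) / 7.49771 = -0.523.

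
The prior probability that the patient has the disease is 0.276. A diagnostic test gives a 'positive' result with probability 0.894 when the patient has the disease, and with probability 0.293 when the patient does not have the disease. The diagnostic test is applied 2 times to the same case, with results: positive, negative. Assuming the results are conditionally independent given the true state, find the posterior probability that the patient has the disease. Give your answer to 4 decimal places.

With H the event that the patient has the disease, the joint likelihood of the observed sequence is P(data|H) = 0.894·0.106 = 0.094764 and P(data|¬H) = 0.293·0.707 = 0.20715.
Bayes: P(H|data) = 0.276·0.094764 / (0.276·0.094764 + 0.724·0.20715) = 0.026155/0.17613 = 0.1485.

Posterior P(H) ≈ 0.1485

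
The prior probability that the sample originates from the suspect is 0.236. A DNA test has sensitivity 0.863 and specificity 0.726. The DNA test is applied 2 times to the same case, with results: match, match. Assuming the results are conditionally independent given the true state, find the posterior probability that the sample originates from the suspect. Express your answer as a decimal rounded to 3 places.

With H the event that the sample originates from the suspect, the joint likelihood of the observed sequence is P(data|H) = 0.863·0.863 = 0.74477 and P(data|¬H) = 0.274·0.274 = 0.075076.
Bayes: P(H|data) = 0.236·0.74477 / (0.236·0.74477 + 0.764·0.075076) = 0.17577/0.23312 = 0.7540.

Posterior P(H) ≈ 0.754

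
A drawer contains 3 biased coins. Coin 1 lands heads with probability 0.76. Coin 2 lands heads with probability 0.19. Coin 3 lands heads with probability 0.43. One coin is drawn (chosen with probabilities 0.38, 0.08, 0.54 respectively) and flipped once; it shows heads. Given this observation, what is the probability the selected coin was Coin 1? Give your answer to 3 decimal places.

Posterior probability ≈ 0.539

Tabulate prior·likelihood by source: [1] prior 0.38, lik 0.76, product 0.2888; [2] prior 0.08, lik 0.19, product 0.01520; [3] prior 0.54, lik 0.43, product 0.2322.
Normalizing constant = 0.53620; the posterior for Coin 1 is its product over the sum, 0.2888/0.53620 = 0.539.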